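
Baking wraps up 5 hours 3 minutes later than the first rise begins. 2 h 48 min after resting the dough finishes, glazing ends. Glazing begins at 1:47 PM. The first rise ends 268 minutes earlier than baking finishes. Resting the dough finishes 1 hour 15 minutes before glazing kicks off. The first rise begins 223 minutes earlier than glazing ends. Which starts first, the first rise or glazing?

the first rise

Resting the dough ends at 1:47 PM − 75 min = 12:32 PM.
Glazing ends at 12:32 PM + 168 min = 3:20 PM.
The first rise starts at 3:20 PM − 223 min = 11:37 AM.
The first rise starts at 11:37 AM and glazing starts at 1:47 PM, so the first rise is first.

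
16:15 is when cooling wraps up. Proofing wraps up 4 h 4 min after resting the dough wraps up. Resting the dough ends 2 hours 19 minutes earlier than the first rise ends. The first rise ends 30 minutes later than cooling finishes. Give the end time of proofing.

18:30

The first rise ends at 16:15 + 30 min = 16:45.
Resting the dough ends at 16:45 − 139 min = 14:26.
Proofing ends at 14:26 + 244 min = 18:30.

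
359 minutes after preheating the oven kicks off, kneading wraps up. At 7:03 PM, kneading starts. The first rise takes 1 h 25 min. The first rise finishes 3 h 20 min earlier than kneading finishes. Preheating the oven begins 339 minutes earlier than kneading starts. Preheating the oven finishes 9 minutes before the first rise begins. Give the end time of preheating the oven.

Preheating the oven starts at 7:03 PM − 339 min = 1:24 PM.
Kneading ends at 1:24 PM + 359 min = 7:23 PM.
The first rise ends at 7:23 PM − 200 min = 4:03 PM.
The first rise starts at 4:03 PM − 85 min = 2:38 PM.
Preheating the oven ends at 2:38 PM − 9 min = 2:29 PM.

2:29 PM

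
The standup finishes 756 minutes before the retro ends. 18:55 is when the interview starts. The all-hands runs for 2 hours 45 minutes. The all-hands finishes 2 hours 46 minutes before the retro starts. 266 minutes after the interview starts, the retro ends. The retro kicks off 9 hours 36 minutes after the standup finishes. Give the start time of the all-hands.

14:50

The retro ends at 18:55 + 266 min = 23:21.
The standup ends at 23:21 − 756 min = 10:45.
The retro starts at 10:45 + 576 min = 20:21.
The all-hands ends at 20:21 − 166 min = 17:35.
The all-hands starts at 17:35 − 165 min = 14:50.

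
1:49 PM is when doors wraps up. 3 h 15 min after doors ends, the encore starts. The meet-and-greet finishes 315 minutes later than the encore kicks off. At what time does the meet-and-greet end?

The encore starts at 1:49 PM + 195 min = 5:04 PM.
The meet-and-greet ends at 5:04 PM + 315 min = 10:19 PM.

10:19 PM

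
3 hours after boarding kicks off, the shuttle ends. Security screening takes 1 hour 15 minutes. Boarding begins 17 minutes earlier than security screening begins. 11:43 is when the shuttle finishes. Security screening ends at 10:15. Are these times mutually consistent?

Security screening starts at 10:15 − 75 min = 09:00.
Boarding starts at 09:00 − 17 min = 08:43.
The shuttle ends at 08:43 + 180 min = 11:43.
That matches the stated 11:43, so the schedule is consistent.

Yes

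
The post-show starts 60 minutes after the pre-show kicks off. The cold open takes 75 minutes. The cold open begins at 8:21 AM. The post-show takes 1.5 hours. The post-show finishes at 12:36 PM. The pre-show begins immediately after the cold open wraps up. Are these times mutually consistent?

The cold open ends at 8:21 AM + 75 min = 9:36 AM.
So the pre-show starts at 9:36 AM.
The post-show starts at 9:36 AM + 60 min = 10:36 AM.
The post-show ends at 10:36 AM + 90 min = 12:06 PM.
But the post-show is also said to end at 12:36 PM — a 30-minute conflict.

No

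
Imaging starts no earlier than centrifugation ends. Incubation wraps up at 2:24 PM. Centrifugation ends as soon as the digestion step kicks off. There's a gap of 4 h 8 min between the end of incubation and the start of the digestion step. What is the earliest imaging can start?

The digestion step starts at 2:24 PM + 248 min = 6:32 PM.
So centrifugation ends at 6:32 PM.
Imaging is bounded by centrifugation, so the earliest it can start is 6:32 PM.

6:32 PM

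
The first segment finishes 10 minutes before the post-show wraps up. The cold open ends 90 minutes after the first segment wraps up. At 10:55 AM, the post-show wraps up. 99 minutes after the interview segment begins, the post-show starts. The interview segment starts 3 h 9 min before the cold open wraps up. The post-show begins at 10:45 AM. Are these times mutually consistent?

Yes

The first segment ends at 10:55 AM − 10 min = 10:45 AM.
The cold open ends at 10:45 AM + 90 min = 12:15 PM.
The interview segment starts at 12:15 PM − 189 min = 9:06 AM.
The post-show starts at 9:06 AM + 99 min = 10:45 AM.
That matches the stated 10:45 AM, so the schedule is consistent.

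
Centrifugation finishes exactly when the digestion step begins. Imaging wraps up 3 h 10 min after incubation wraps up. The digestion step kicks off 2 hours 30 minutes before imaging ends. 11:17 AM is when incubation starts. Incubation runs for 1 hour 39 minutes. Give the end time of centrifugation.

1:36 PM

Incubation ends at 11:17 AM + 99 min = 12:56 PM.
Imaging ends at 12:56 PM + 190 min = 4:06 PM.
The digestion step starts at 4:06 PM − 150 min = 1:36 PM.
So centrifugation ends at 1:36 PM.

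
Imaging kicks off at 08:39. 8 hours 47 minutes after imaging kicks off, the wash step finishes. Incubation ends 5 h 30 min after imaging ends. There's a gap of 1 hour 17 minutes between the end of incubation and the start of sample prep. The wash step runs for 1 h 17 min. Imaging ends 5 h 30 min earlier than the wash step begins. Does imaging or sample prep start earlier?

The wash step ends at 08:39 + 527 min = 17:26.
The wash step starts at 17:26 − 77 min = 16:09.
Imaging ends at 16:09 − 330 min = 10:39.
Incubation ends at 10:39 + 330 min = 16:09.
Sample prep starts at 16:09 + 77 min = 17:26.
Imaging starts at 08:39 and sample prep starts at 17:26, so imaging is first.

imaging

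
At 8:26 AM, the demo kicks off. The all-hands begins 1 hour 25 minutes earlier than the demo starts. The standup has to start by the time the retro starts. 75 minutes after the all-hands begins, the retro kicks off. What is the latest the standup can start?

The all-hands starts at 8:26 AM − 85 min = 7:01 AM.
The retro starts at 7:01 AM + 75 min = 8:16 AM.
The standup is bounded by the retro, so the latest it can start is 8:16 AM.

8:16 AM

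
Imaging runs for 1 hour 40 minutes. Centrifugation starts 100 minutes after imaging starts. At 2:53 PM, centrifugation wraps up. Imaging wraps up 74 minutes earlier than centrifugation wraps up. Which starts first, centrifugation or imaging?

Imaging ends at 2:53 PM − 74 min = 1:39 PM.
Imaging starts at 1:39 PM − 100 min = 11:59 AM.
Centrifugation starts at 11:59 AM + 100 min = 1:39 PM.
Centrifugation starts at 1:39 PM and imaging starts at 11:59 AM, so imaging is first.

imaging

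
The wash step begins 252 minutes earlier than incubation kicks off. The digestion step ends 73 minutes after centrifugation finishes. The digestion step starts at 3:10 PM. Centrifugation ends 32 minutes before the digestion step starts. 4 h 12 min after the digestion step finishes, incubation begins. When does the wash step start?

3:51 PM

Centrifugation ends at 3:10 PM − 32 min = 2:38 PM.
The digestion step ends at 2:38 PM + 73 min = 3:51 PM.
Incubation starts at 3:51 PM + 252 min = 8:03 PM.
The wash step starts at 8:03 PM − 252 min = 3:51 PM.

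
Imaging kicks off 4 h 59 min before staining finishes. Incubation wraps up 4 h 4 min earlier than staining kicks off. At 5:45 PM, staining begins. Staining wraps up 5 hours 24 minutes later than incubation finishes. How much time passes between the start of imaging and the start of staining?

Incubation ends at 5:45 PM − 244 min = 1:41 PM.
Staining ends at 1:41 PM + 324 min = 7:05 PM.
Imaging starts at 7:05 PM − 299 min = 2:06 PM.
From 2:06 PM to 5:45 PM is 3 hours 39 minutes.

3 hours 39 minutes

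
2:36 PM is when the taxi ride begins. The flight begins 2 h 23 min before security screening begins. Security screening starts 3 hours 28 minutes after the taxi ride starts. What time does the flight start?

Security screening starts at 2:36 PM + 208 min = 6:04 PM.
The flight starts at 6:04 PM − 143 min = 3:41 PM.

3:41 PM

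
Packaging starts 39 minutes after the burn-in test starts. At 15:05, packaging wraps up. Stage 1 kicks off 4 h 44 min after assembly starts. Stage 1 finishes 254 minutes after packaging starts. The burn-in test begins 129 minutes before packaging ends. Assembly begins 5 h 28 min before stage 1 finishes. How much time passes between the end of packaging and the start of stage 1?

The burn-in test starts at 15:05 − 129 min = 12:56.
Packaging starts at 12:56 + 39 min = 13:35.
Stage 1 ends at 13:35 + 254 min = 17:49.
Assembly starts at 17:49 − 328 min = 12:21.
Stage 1 starts at 12:21 + 284 min = 17:05.
From 15:05 to 17:05 is 120 minutes.

120 minutes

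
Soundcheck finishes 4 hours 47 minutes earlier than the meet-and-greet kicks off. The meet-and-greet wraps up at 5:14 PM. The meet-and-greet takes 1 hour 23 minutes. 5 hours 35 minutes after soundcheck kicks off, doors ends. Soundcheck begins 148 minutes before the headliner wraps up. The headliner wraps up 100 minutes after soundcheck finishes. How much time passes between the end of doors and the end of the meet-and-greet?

The meet-and-greet starts at 5:14 PM − 83 min = 3:51 PM.
Soundcheck ends at 3:51 PM − 287 min = 11:04 AM.
The headliner ends at 11:04 AM + 100 min = 12:44 PM.
Soundcheck starts at 12:44 PM − 148 min = 10:16 AM.
Doors ends at 10:16 AM + 335 min = 3:51 PM.
From 3:51 PM to 5:14 PM is 1 h 23 min.

1 h 23 min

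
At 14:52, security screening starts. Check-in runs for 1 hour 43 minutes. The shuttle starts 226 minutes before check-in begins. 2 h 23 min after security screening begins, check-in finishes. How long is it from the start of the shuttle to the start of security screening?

Check-in ends at 14:52 + 143 min = 17:15.
Check-in starts at 17:15 − 103 min = 15:32.
The shuttle starts at 15:32 − 226 min = 11:46.
From 11:46 to 14:52 is 3 hours 6 minutes.

3 hours 6 minutes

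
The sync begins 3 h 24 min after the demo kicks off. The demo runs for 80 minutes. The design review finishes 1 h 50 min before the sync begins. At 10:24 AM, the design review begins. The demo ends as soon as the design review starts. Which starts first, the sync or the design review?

The demo ends at 10:24 AM.
The demo starts at 10:24 AM − 80 min = 9:04 AM.
The sync starts at 9:04 AM + 204 min = 12:28 PM.
The sync starts at 12:28 PM and the design review starts at 10:24 AM, so the design review is first.

the design review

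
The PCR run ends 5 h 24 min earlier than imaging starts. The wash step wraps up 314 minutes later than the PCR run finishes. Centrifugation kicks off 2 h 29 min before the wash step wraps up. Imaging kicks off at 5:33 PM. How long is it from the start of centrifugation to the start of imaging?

2 h 39 min

The PCR run ends at 5:33 PM − 324 min = 12:09 PM.
The wash step ends at 12:09 PM + 314 min = 5:23 PM.
Centrifugation starts at 5:23 PM − 149 min = 2:54 PM.
From 2:54 PM to 5:33 PM is 2 h 39 min.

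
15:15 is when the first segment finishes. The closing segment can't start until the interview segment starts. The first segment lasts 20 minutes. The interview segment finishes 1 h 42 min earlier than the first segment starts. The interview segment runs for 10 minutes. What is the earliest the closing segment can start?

The first segment starts at 15:15 − 20 min = 14:55.
The interview segment ends at 14:55 − 102 min = 13:13.
The interview segment starts at 13:13 − 10 min = 13:03.
The closing segment is bounded by the interview segment, so the earliest it can start is 13:03.

13:03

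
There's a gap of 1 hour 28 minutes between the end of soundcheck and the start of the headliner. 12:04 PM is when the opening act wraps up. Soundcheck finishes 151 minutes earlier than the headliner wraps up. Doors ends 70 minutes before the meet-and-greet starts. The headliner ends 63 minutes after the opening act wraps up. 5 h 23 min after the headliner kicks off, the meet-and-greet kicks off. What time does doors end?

4:17 PM

The headliner ends at 12:04 PM + 63 min = 1:07 PM.
Soundcheck ends at 1:07 PM − 151 min = 10:36 AM.
The headliner starts at 10:36 AM + 88 min = 12:04 PM.
The meet-and-greet starts at 12:04 PM + 323 min = 5:27 PM.
Doors ends at 5:27 PM − 70 min = 4:17 PM.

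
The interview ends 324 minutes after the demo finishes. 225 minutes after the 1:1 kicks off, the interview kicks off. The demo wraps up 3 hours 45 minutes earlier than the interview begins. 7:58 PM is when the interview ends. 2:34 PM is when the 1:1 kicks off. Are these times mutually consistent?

Yes

The interview starts at 2:34 PM + 225 min = 6:19 PM.
The demo ends at 6:19 PM − 225 min = 2:34 PM.
The interview ends at 2:34 PM + 324 min = 7:58 PM.
That matches the stated 7:58 PM, so the schedule is consistent.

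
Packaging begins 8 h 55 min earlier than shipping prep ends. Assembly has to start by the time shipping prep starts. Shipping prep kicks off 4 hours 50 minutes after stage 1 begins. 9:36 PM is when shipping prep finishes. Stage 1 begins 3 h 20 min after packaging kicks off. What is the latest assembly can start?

Packaging starts at 9:36 PM − 535 min = 12:41 PM.
Stage 1 starts at 12:41 PM + 200 min = 4:01 PM.
Shipping prep starts at 4:01 PM + 290 min = 8:51 PM.
Assembly is bounded by shipping prep, so the latest it can start is 8:51 PM.

8:51 PM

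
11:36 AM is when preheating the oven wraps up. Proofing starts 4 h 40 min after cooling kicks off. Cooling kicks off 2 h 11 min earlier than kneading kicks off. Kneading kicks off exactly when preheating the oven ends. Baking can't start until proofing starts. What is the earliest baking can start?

2:05 PM

Kneading starts at 11:36 AM.
Cooling starts at 11:36 AM − 131 min = 9:25 AM.
Proofing starts at 9:25 AM + 280 min = 2:05 PM.
Baking is bounded by proofing, so the earliest it can start is 2:05 PM.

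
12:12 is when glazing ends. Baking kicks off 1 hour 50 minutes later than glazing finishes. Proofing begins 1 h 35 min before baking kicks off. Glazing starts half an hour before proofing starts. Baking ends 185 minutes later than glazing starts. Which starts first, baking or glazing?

glazing

Baking starts at 12:12 + 110 min = 14:02.
Proofing starts at 14:02 − 95 min = 12:27.
Glazing starts at 12:27 − 30 min = 11:57.
Baking starts at 14:02 and glazing starts at 11:57, so glazing is first.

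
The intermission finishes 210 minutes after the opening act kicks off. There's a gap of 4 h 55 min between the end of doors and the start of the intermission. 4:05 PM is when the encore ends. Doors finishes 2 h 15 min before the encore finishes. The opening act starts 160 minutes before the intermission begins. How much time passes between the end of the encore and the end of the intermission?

Doors ends at 4:05 PM − 135 min = 1:50 PM.
The intermission starts at 1:50 PM + 295 min = 6:45 PM.
The opening act starts at 6:45 PM − 160 min = 4:05 PM.
The intermission ends at 4:05 PM + 210 min = 7:35 PM.
From 4:05 PM to 7:35 PM is 3.5 hours.

3.5 hours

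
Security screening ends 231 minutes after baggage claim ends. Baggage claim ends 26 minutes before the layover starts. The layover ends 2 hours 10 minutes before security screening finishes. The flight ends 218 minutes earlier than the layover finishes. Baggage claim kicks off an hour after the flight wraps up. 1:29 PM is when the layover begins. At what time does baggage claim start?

Baggage claim ends at 1:29 PM − 26 min = 1:03 PM.
Security screening ends at 1:03 PM + 231 min = 4:54 PM.
The layover ends at 4:54 PM − 130 min = 2:44 PM.
The flight ends at 2:44 PM − 218 min = 11:06 AM.
Baggage claim starts at 11:06 AM + 60 min = 12:06 PM.

12:06 PM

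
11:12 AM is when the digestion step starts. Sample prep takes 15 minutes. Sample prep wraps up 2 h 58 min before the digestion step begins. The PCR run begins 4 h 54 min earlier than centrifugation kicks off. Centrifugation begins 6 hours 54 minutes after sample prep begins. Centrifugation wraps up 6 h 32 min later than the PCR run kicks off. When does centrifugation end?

Sample prep ends at 11:12 AM − 178 min = 8:14 AM.
Sample prep starts at 8:14 AM − 15 min = 7:59 AM.
Centrifugation starts at 7:59 AM + 414 min = 2:53 PM.
The PCR run starts at 2:53 PM − 294 min = 9:59 AM.
Centrifugation ends at 9:59 AM + 392 min = 4:31 PM.

4:31 PM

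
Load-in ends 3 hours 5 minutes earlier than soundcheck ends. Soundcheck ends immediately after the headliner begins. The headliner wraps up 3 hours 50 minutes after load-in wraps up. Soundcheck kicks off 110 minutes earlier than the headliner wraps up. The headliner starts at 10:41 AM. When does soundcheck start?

9:36 AM

Soundcheck ends at 10:41 AM.
Load-in ends at 10:41 AM − 185 min = 7:36 AM.
The headliner ends at 7:36 AM + 230 min = 11:26 AM.
Soundcheck starts at 11:26 AM − 110 min = 9:36 AM.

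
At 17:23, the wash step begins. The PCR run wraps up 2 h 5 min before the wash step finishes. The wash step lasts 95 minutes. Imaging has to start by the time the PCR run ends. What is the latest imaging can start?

16:53

The wash step ends at 17:23 + 95 min = 18:58.
The PCR run ends at 18:58 − 125 min = 16:53.
Imaging is bounded by the PCR run, so the latest it can start is 16:53.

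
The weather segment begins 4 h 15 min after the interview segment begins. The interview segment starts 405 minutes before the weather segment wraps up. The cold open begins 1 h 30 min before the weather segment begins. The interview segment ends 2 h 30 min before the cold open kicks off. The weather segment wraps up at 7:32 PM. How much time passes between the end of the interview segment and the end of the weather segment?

6.5 hours

The interview segment starts at 7:32 PM − 405 min = 12:47 PM.
The weather segment starts at 12:47 PM + 255 min = 5:02 PM.
The cold open starts at 5:02 PM − 90 min = 3:32 PM.
The interview segment ends at 3:32 PM − 150 min = 1:02 PM.
From 1:02 PM to 7:32 PM is 6.5 hours.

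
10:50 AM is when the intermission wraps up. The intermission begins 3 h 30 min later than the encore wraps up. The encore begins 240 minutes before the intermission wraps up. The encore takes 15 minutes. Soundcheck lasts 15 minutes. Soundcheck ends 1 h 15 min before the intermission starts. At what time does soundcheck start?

The encore starts at 10:50 AM − 240 min = 6:50 AM.
The encore ends at 6:50 AM + 15 min = 7:05 AM.
The intermission starts at 7:05 AM + 210 min = 10:35 AM.
Soundcheck ends at 10:35 AM − 75 min = 9:20 AM.
Soundcheck starts at 9:20 AM − 15 min = 9:05 AM.

9:05 AM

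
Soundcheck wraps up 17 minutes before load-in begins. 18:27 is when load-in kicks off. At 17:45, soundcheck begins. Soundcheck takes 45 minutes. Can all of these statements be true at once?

No

Soundcheck ends at 18:27 − 17 min = 18:10.
Soundcheck starts at 18:10 − 45 min = 17:25.
But soundcheck is also said to start at 17:45 — a 20-minute conflict.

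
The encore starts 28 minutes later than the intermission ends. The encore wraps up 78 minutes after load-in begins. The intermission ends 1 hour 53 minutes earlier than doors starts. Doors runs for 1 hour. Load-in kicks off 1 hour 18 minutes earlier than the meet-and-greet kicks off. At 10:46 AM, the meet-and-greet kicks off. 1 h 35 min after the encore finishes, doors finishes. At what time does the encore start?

Load-in starts at 10:46 AM − 78 min = 9:28 AM.
The encore ends at 9:28 AM + 78 min = 10:46 AM.
Doors ends at 10:46 AM + 95 min = 12:21 PM.
Doors starts at 12:21 PM − 60 min = 11:21 AM.
The intermission ends at 11:21 AM − 113 min = 9:28 AM.
The encore starts at 9:28 AM + 28 min = 9:56 AM.

9:56 AM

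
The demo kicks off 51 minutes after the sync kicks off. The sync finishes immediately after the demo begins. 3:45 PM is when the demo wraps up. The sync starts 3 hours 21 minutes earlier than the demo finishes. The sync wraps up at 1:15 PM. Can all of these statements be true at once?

Yes

The sync starts at 3:45 PM − 201 min = 12:24 PM.
The demo starts at 12:24 PM + 51 min = 1:15 PM.
So the sync ends at 1:15 PM.
That matches the stated 1:15 PM, so the schedule is consistent.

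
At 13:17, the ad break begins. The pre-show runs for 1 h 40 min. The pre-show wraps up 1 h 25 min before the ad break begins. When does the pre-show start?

The pre-show ends at 13:17 − 85 min = 11:52.
The pre-show starts at 11:52 − 100 min = 10:12.

10:12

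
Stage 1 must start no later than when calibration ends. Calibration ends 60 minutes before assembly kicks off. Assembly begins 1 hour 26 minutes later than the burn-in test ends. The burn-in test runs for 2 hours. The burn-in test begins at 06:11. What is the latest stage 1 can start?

08:37

The burn-in test ends at 06:11 + 120 min = 08:11.
Assembly starts at 08:11 + 86 min = 09:37.
Calibration ends at 09:37 − 60 min = 08:37.
Stage 1 is bounded by calibration, so the latest it can start is 08:37.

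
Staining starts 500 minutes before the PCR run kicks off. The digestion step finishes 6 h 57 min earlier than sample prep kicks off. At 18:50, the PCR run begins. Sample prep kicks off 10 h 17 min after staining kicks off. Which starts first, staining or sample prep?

Staining starts at 18:50 − 500 min = 10:30.
Sample prep starts at 10:30 + 617 min = 20:47.
Staining starts at 10:30 and sample prep starts at 20:47, so staining is first.

staining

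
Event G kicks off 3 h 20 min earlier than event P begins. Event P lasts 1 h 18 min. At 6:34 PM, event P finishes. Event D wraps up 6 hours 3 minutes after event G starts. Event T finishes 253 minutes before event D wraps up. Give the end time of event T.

3:46 PM

Event P starts at 6:34 PM − 78 min = 5:16 PM.
Event G starts at 5:16 PM − 200 min = 1:56 PM.
Event D ends at 1:56 PM + 363 min = 7:59 PM.
Event T ends at 7:59 PM − 253 min = 3:46 PM.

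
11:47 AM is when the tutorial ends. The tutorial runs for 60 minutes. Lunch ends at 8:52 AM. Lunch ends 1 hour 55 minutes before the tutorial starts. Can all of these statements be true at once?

Yes

The tutorial starts at 11:47 AM − 60 min = 10:47 AM.
Lunch ends at 10:47 AM − 115 min = 8:52 AM.
That matches the stated 8:52 AM, so the schedule is consistent.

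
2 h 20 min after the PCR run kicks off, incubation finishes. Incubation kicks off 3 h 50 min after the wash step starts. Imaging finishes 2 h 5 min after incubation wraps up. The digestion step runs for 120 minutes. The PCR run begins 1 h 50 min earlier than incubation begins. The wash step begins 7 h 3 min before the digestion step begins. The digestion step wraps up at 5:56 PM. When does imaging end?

3:18 PM

The digestion step starts at 5:56 PM − 120 min = 3:56 PM.
The wash step starts at 3:56 PM − 423 min = 8:53 AM.
Incubation starts at 8:53 AM + 230 min = 12:43 PM.
The PCR run starts at 12:43 PM − 110 min = 10:53 AM.
Incubation ends at 10:53 AM + 140 min = 1:13 PM.
Imaging ends at 1:13 PM + 125 min = 3:18 PM.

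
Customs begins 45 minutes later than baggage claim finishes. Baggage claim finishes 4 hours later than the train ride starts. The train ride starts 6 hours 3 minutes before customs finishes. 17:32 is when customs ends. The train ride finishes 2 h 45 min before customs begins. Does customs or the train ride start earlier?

the train ride

The train ride starts at 17:32 − 363 min = 11:29.
Baggage claim ends at 11:29 + 240 min = 15:29.
Customs starts at 15:29 + 45 min = 16:14.
Customs starts at 16:14 and the train ride starts at 11:29, so the train ride is first.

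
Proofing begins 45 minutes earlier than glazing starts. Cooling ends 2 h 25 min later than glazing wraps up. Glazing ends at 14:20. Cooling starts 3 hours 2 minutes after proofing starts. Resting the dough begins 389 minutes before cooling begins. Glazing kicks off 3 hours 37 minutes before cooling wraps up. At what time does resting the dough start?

Cooling ends at 14:20 + 145 min = 16:45.
Glazing starts at 16:45 − 217 min = 13:08.
Proofing starts at 13:08 − 45 min = 12:23.
Cooling starts at 12:23 + 182 min = 15:25.
Resting the dough starts at 15:25 − 389 min = 08:56.

08:56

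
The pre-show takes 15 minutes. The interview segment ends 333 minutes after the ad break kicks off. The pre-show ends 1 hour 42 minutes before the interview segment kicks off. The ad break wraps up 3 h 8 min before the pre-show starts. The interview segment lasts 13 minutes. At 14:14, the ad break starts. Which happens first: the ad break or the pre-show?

The interview segment ends at 14:14 + 333 min = 19:47.
The interview segment starts at 19:47 − 13 min = 19:34.
The pre-show ends at 19:34 − 102 min = 17:52.
The pre-show starts at 17:52 − 15 min = 17:37.
The ad break starts at 14:14 and the pre-show starts at 17:37, so the ad break is first.

the ad break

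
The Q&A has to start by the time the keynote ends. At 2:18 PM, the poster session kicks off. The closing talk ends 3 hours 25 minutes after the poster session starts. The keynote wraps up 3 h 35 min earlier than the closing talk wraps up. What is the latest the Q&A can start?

2:08 PM

The closing talk ends at 2:18 PM + 205 min = 5:43 PM.
The keynote ends at 5:43 PM − 215 min = 2:08 PM.
The Q&A is bounded by the keynote, so the latest it can start is 2:08 PM.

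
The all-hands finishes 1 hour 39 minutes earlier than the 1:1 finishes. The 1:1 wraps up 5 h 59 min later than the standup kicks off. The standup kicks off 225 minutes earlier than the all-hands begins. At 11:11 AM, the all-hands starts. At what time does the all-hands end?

11:46 AM

The standup starts at 11:11 AM − 225 min = 7:26 AM.
The 1:1 ends at 7:26 AM + 359 min = 1:25 PM.
The all-hands ends at 1:25 PM − 99 min = 11:46 AM.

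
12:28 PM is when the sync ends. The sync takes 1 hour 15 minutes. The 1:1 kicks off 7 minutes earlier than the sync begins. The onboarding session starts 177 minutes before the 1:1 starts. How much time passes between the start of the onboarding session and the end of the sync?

4 h 19 min

The sync starts at 12:28 PM − 75 min = 11:13 AM.
The 1:1 starts at 11:13 AM − 7 min = 11:06 AM.
The onboarding session starts at 11:06 AM − 177 min = 8:09 AM.
From 8:09 AM to 12:28 PM is 4 h 19 min.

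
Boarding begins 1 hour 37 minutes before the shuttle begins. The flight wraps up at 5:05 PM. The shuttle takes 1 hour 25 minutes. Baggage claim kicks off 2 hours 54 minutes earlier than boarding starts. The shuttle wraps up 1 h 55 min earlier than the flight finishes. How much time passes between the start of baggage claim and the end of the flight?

The shuttle ends at 5:05 PM − 115 min = 3:10 PM.
The shuttle starts at 3:10 PM − 85 min = 1:45 PM.
Boarding starts at 1:45 PM − 97 min = 12:08 PM.
Baggage claim starts at 12:08 PM − 174 min = 9:14 AM.
From 9:14 AM to 5:05 PM is 7 hours 51 minutes.

7 hours 51 minutes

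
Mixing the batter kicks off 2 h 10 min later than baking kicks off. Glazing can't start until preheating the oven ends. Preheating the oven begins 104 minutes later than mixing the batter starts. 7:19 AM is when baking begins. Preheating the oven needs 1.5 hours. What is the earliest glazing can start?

Mixing the batter starts at 7:19 AM + 130 min = 9:29 AM.
Preheating the oven starts at 9:29 AM + 104 min = 11:13 AM.
Preheating the oven ends at 11:13 AM + 90 min = 12:43 PM.
Glazing is bounded by preheating the oven, so the earliest it can start is 12:43 PM.

12:43 PM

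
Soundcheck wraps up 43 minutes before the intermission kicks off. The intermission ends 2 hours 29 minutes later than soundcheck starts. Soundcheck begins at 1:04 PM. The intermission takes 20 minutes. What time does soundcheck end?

The intermission ends at 1:04 PM + 149 min = 3:33 PM.
The intermission starts at 3:33 PM − 20 min = 3:13 PM.
Soundcheck ends at 3:13 PM − 43 min = 2:30 PM.

2:30 PM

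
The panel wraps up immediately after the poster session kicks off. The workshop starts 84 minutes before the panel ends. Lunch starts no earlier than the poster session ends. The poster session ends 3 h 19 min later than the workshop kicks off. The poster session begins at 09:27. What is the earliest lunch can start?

The panel ends at 09:27.
The workshop starts at 09:27 − 84 min = 08:03.
The poster session ends at 08:03 + 199 min = 11:22.
Lunch is bounded by the poster session, so the earliest it can start is 11:22.

11:22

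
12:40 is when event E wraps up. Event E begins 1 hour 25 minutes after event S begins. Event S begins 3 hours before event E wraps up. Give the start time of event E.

Event S starts at 12:40 − 180 min = 09:40.
Event E starts at 09:40 + 85 min = 11:05.

11:05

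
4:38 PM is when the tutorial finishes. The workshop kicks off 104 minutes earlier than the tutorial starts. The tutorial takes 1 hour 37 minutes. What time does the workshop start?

1:17 PM

The tutorial starts at 4:38 PM − 97 min = 3:01 PM.
The workshop starts at 3:01 PM − 104 min = 1:17 PM.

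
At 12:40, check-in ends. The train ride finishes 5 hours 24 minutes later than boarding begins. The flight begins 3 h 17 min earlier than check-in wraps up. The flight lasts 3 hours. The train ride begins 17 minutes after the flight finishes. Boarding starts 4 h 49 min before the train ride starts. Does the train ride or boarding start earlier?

boarding

The flight starts at 12:40 − 197 min = 09:23.
The flight ends at 09:23 + 180 min = 12:23.
The train ride starts at 12:23 + 17 min = 12:40.
Boarding starts at 12:40 − 289 min = 07:51.
The train ride starts at 12:40 and boarding starts at 07:51, so boarding is first.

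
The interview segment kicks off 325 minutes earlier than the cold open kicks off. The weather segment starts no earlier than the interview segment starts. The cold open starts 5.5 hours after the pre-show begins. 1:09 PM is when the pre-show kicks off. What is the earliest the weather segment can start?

The cold open starts at 1:09 PM + 330 min = 6:39 PM.
The interview segment starts at 6:39 PM − 325 min = 1:14 PM.
The weather segment is bounded by the interview segment, so the earliest it can start is 1:14 PM.

1:14 PM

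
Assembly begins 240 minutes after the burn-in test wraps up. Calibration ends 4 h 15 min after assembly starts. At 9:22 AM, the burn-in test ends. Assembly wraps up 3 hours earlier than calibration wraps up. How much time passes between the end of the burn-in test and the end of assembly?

5 h 15 min

Assembly starts at 9:22 AM + 240 min = 1:22 PM.
Calibration ends at 1:22 PM + 255 min = 5:37 PM.
Assembly ends at 5:37 PM − 180 min = 2:37 PM.
From 9:22 AM to 2:37 PM is 5 h 15 min.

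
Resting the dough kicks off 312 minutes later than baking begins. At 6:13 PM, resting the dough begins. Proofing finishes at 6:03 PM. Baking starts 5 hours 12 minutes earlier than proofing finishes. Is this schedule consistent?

Baking starts at 6:03 PM − 312 min = 12:51 PM.
Resting the dough starts at 12:51 PM + 312 min = 6:03 PM.
But resting the dough is also said to start at 6:13 PM — a 10-minute conflict.

No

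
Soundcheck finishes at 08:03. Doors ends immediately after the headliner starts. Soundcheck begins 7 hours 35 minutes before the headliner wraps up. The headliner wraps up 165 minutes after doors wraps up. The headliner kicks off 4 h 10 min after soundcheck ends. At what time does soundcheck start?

07:23

The headliner starts at 08:03 + 250 min = 12:13.
So doors ends at 12:13.
The headliner ends at 12:13 + 165 min = 14:58.
Soundcheck starts at 14:58 − 455 min = 07:23.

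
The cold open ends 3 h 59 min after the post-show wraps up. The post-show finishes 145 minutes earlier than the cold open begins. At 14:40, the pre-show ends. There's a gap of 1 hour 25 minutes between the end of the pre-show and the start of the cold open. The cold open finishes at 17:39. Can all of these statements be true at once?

Yes

The cold open starts at 14:40 + 85 min = 16:05.
The post-show ends at 16:05 − 145 min = 13:40.
The cold open ends at 13:40 + 239 min = 17:39.
That matches the stated 17:39, so the schedule is consistent.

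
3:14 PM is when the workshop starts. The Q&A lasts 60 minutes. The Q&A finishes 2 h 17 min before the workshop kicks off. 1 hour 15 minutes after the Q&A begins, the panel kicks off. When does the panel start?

The Q&A ends at 3:14 PM − 137 min = 12:57 PM.
The Q&A starts at 12:57 PM − 60 min = 11:57 AM.
The panel starts at 11:57 AM + 75 min = 1:12 PM.

1:12 PM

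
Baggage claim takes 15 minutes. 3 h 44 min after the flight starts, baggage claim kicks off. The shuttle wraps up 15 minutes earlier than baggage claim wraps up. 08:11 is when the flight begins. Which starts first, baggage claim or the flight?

the flight

Baggage claim starts at 08:11 + 224 min = 11:55.
Baggage claim starts at 11:55 and the flight starts at 08:11, so the flight is first.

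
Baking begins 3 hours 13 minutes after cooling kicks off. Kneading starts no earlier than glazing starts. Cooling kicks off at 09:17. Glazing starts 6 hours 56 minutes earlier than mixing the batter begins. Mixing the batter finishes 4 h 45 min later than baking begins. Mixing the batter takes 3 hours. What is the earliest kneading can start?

07:19

Baking starts at 09:17 + 193 min = 12:30.
Mixing the batter ends at 12:30 + 285 min = 17:15.
Mixing the batter starts at 17:15 − 180 min = 14:15.
Glazing starts at 14:15 − 416 min = 07:19.
Kneading is bounded by glazing, so the earliest it can start is 07:19.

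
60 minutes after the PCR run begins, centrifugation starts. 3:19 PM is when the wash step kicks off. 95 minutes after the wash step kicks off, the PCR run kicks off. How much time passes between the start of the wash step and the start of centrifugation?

155 minutes

The PCR run starts at 3:19 PM + 95 min = 4:54 PM.
Centrifugation starts at 4:54 PM + 60 min = 5:54 PM.
From 3:19 PM to 5:54 PM is 155 minutes.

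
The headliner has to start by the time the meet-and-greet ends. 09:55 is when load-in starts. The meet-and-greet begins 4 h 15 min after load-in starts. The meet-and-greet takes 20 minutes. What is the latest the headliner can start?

14:30

The meet-and-greet starts at 09:55 + 255 min = 14:10.
The meet-and-greet ends at 14:10 + 20 min = 14:30.
The headliner is bounded by the meet-and-greet, so the latest it can start is 14:30.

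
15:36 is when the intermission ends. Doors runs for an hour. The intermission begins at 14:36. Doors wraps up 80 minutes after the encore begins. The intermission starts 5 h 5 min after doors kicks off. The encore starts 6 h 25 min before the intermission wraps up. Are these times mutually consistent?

Yes

The encore starts at 15:36 − 385 min = 09:11.
Doors ends at 09:11 + 80 min = 10:31.
Doors starts at 10:31 − 60 min = 09:31.
The intermission starts at 09:31 + 305 min = 14:36.
That matches the stated 14:36, so the schedule is consistent.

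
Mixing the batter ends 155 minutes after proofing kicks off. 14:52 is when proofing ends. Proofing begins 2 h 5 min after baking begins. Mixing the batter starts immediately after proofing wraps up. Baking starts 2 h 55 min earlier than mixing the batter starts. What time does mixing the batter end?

16:37

Mixing the batter starts at 14:52.
Baking starts at 14:52 − 175 min = 11:57.
Proofing starts at 11:57 + 125 min = 14:02.
Mixing the batter ends at 14:02 + 155 min = 16:37.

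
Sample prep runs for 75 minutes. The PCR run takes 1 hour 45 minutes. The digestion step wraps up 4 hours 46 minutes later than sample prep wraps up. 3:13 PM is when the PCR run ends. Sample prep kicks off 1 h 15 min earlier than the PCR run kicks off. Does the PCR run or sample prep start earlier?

The PCR run starts at 3:13 PM − 105 min = 1:28 PM.
Sample prep starts at 1:28 PM − 75 min = 12:13 PM.
The PCR run starts at 1:28 PM and sample prep starts at 12:13 PM, so sample prep is first.

sample prep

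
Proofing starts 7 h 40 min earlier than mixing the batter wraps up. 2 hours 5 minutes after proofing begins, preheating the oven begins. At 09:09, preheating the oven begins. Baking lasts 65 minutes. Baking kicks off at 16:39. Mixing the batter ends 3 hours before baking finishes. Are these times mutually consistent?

Yes

Baking ends at 16:39 + 65 min = 17:44.
Mixing the batter ends at 17:44 − 180 min = 14:44.
Proofing starts at 14:44 − 460 min = 07:04.
Preheating the oven starts at 07:04 + 125 min = 09:09.
That matches the stated 09:09, so the schedule is consistent.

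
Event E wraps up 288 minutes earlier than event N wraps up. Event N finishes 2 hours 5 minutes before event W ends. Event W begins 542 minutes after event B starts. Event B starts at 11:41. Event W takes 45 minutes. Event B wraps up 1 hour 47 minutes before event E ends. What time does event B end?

12:48

Event W starts at 11:41 + 542 min = 20:43.
Event W ends at 20:43 + 45 min = 21:28.
Event N ends at 21:28 − 125 min = 19:23.
Event E ends at 19:23 − 288 min = 14:35.
Event B ends at 14:35 − 107 min = 12:48.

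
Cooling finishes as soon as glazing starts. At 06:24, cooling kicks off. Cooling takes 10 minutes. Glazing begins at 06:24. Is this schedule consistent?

No

Cooling ends at 06:24.
Cooling starts at 06:24 − 10 min = 06:14.
But cooling is also said to start at 06:24 — a 10-minute conflict.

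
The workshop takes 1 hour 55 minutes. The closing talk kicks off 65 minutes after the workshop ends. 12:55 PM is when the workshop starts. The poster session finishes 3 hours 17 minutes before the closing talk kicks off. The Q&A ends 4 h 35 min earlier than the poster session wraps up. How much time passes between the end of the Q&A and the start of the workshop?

4 h 52 min

The workshop ends at 12:55 PM + 115 min = 2:50 PM.
The closing talk starts at 2:50 PM + 65 min = 3:55 PM.
The poster session ends at 3:55 PM − 197 min = 12:38 PM.
The Q&A ends at 12:38 PM − 275 min = 8:03 AM.
From 8:03 AM to 12:55 PM is 4 h 52 min.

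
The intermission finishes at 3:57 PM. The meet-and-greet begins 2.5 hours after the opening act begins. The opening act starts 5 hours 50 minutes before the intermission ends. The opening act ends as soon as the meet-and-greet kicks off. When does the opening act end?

12:37 PM

The opening act starts at 3:57 PM − 350 min = 10:07 AM.
The meet-and-greet starts at 10:07 AM + 150 min = 12:37 PM.
So the opening act ends at 12:37 PM.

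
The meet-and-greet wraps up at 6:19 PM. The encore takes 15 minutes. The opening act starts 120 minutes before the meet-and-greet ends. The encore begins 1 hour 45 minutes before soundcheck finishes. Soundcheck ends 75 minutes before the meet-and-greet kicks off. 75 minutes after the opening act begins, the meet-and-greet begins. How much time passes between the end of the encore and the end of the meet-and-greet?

The opening act starts at 6:19 PM − 120 min = 4:19 PM.
The meet-and-greet starts at 4:19 PM + 75 min = 5:34 PM.
Soundcheck ends at 5:34 PM − 75 min = 4:19 PM.
The encore starts at 4:19 PM − 105 min = 2:34 PM.
The encore ends at 2:34 PM + 15 min = 2:49 PM.
From 2:49 PM to 6:19 PM is 3 h 30 min.

3 h 30 min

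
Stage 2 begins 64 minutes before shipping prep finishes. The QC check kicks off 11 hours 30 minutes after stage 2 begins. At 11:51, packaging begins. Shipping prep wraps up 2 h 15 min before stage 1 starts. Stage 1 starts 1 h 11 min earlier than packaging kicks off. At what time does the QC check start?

Stage 1 starts at 11:51 − 71 min = 10:40.
Shipping prep ends at 10:40 − 135 min = 08:25.
Stage 2 starts at 08:25 − 64 min = 07:21.
The QC check starts at 07:21 + 690 min = 18:51.

18:51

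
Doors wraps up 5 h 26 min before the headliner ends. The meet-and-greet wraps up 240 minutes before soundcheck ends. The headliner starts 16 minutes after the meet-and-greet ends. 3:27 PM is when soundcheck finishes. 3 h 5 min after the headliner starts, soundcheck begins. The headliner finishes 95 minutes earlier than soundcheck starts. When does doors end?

The meet-and-greet ends at 3:27 PM − 240 min = 11:27 AM.
The headliner starts at 11:27 AM + 16 min = 11:43 AM.
Soundcheck starts at 11:43 AM + 185 min = 2:48 PM.
The headliner ends at 2:48 PM − 95 min = 1:13 PM.
Doors ends at 1:13 PM − 326 min = 7:47 AM.

7:47 AM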